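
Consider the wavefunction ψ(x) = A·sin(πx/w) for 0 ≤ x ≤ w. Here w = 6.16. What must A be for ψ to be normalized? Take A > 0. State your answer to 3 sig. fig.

A ≈ 0.570

We need A² ∫|f|² dx = 1, taking the integral from 0 to w.
With ∫₀^w sin²(nπx/w) dx = w/2, carrying out the integral gives A² · w/2.
Hence A² = 1/[w/2].
Substituting w = 6.16 gives A² = 0.3247, so A = 0.5698.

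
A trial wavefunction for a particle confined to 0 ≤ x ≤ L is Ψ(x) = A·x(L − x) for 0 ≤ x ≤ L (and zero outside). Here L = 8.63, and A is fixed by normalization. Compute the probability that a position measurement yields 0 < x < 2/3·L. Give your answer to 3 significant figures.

P = ∫_{0}^{2/3·L} |Ψ(x)|² dx.
With A² fixed by ∫|Ψ|² = 1, i.e. A² = (L^5/30)^(−1), substitute and integrate.
Substituting u = x/L, A² and the length scale cancel in the ratio: P = ∫_{0}^{2/3} u^2·(1 - u)^2 du / ∫_{0}^{1} u^2·(1 - u)^2 du.
An antiderivative of u^2·(1 - u)^2 is u^3·(6·u^2 - 15·u + 10)/30; evaluating from 0 to 2/3 gives 32/1215, while the full integral is 1/30.
The result is P = 64/81.

P ≈ 0.790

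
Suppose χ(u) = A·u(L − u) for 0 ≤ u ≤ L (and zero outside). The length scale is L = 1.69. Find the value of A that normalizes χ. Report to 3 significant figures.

A ≈ 1.48

Require ∫ |χ|² du = 1 over the whole domain.
Expanding the polynomial and integrating term by term, with χ = A·u(L − u), the integral evaluates to A²·[L^5/30].
Setting this equal to 1 gives A² = 1/(L^5/30).
With L = 1.69: A² = 2.176 and A = 1.475.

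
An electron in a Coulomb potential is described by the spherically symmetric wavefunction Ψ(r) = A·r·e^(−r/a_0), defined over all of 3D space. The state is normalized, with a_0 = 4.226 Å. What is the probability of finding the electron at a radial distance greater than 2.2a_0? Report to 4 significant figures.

Integrate the radial probability density 4πr²|Ψ|² over r > 2.2a_0.
Normalization gives A² = 1/(3·π·a_0^5).
In terms of u = r/a_0 (A², 4π and the length scale all cancel between numerator and denominator), P = [∫_{2.2}^{∞} u^4·e^(-2·u) du] / [∫_{0}^{∞} u^4·e^(-2·u) du].
An antiderivative of u^4·e^(-2·u) is -(u^4/2 + u^3 + 3·u^2/2 + 3·u/2 + 3/4)·e^(-2·u); evaluating from 2.2 to ∞ gives ≈ 0.413388, while the full integral is 3/4.
The region integral divided by the full integral gives P = 0.55118.

P ≈ 0.5512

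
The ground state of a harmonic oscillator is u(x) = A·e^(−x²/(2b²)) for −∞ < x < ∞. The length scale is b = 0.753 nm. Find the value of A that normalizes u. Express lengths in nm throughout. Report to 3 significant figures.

A ≈ 0.866 nm^(-1/2)

The normalization condition is ∫|u|² dx = 1 from −∞ to ∞.
∫|u|² dx = A²·(√(π)·b).
Setting this equal to 1 gives A² = 1/(√(π)·b).
Substituting b = 0.753 gives A² = 0.7493, so A = 0.8656.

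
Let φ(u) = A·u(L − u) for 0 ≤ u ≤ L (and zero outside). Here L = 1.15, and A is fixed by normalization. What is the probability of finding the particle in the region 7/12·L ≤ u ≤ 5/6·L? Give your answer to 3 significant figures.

P ≈ 0.311

P = ∫_{7/12·L}^{5/6·L} |φ(u)|² du.
Since A² = 1/(L^5/30), this is the region integral divided by the full normalization integral.
Let t = u/L; then A² and the length scale cancel, so P = ∫_{7/12}^{5/6} t^2·(1 - t)^2 dt ÷ ∫_{0}^{1} t^2·(1 - t)^2 dt.
With ∫ t^2·(1 - t)^2 dt = t^3·(6·t^2 - 15·t + 10)/30 + C, the region integral is ≈ 0.010371 and the full one is 1/30.
This works out to P = 0.3111.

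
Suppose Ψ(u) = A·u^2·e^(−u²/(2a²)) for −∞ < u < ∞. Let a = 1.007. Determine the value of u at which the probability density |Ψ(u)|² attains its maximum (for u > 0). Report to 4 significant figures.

The maximum of |Ψ(u)|² occurs where its derivative vanishes.
This gives u = √(2)·a.
With a = 1.007, the value of u > 0 at which the probability density is greatest is 1.4241.

u ≈ 1.424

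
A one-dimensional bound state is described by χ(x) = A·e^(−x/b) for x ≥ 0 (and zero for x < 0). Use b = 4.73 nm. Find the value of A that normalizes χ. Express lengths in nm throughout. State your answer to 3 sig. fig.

A ≈ 0.650 nm^(-1/2)

Require ∫ |χ|² dx = 1 over the whole domain.
The integral (without the A² prefactor) comes out to b/2.
Setting this equal to 1 gives A² = 1/(b/2).
Substituting b = 4.73 gives A² = 0.4228, so A = 0.6503.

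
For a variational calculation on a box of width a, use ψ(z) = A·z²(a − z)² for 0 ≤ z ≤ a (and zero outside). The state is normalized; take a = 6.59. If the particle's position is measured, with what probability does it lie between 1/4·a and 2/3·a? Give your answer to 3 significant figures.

P = ∫_{1/4·a}^{2/3·a} |ψ(z)|² dz.
With A² fixed by ∫|ψ|² = 1, i.e. A² = (a^9/630)^(−1), substitute and integrate.
Let u = z/a; then A² and the length scale cancel, so P = ∫_{1/4}^{2/3} u^4·(1 - u)^4 du ÷ ∫_{0}^{1} u^4·(1 - u)^4 du.
With ∫ u^4·(1 - u)^4 du = u^5·(70·u^4 - 315·u^3 + 540·u^2 - 420·u + 126)/630 + C, the region integral is ≈ 0.0012797 and the full one is 1/630.
Evaluating gives P = 0.8062.

P ≈ 0.806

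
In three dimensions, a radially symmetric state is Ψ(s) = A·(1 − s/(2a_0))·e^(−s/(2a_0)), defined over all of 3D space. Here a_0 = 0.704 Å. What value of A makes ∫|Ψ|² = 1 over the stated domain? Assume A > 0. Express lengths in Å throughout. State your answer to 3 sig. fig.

A ≈ 0.338 Å^(-3/2)

Require ∫ |Ψ|² 4πs² ds = 1 over the whole domain.
The integral (without the A² prefactor) comes out to 8·π·a_0^3.
Hence A² = 1/[8·π·a_0^3].
Plugging in a_0 = 0.704 yields A = 0.3377.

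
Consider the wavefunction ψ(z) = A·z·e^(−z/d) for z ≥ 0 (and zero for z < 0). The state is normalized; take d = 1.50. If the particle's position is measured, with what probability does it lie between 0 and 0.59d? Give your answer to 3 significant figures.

The probability is P = ∫ |ψ|² dz over [0, 0.59d].
With A² fixed by ∫|ψ|² = 1, i.e. A² = (d^3/4)^(−1), substitute and integrate.
Let u = z/d; then A² and the length scale cancel, so P = ∫_{0}^{0.59} u^2·e^(-2·u) du ÷ ∫_{0}^{∞} u^2·e^(-2·u) du.
With ∫ u^2·e^(-2·u) du = -(2·u^2 + 2·u + 1)·e^(-2·u)/4 + C, the region integral is ≈ 0.029051 and the full one is 1/4.
Evaluating gives P = 0.1162.

P ≈ 0.116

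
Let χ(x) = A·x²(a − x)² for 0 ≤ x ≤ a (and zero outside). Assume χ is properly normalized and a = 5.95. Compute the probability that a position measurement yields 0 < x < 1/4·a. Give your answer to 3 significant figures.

|χ|² is the probability density, so P = ∫_{0}^{1/4·a} |χ|² dx.
The normalization integral ∫|χ|²dx over the whole domain equals a^9/630·A², and A² cancels in the ratio.
In terms of u = x/a (A² and the length scale cancel between numerator and denominator), P = [∫_{0}^{1/4} u^4·(1 - u)^4 du] / [∫_{0}^{1} u^4·(1 - u)^4 du].
With ∫ u^4·(1 - u)^4 du = u^5·(70·u^4 - 315·u^3 + 540·u^2 - 420·u + 126)/630 + C, the region integral is ≈ 0.000077662 and the full one is 1/630.
Taking the ratio, P = 0.04893.

P ≈ 0.0489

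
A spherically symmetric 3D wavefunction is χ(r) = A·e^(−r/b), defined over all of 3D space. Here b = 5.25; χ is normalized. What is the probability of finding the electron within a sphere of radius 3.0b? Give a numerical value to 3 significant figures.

With dV = 4πr²dr, the probability is ∫|χ|² dV over r ≤ 3.0b.
A² is fixed by ∫₀^∞ 4πr²|χ|² dr = 1, i.e. A² = (π·b^3)^(−1).
In terms of u = r/b (A², 4π and the length scale all cancel between numerator and denominator), P = [∫_{0}^{3.0} u^2·e^(-2·u) du] / [∫_{0}^{∞} u^2·e^(-2·u) du].
With ∫ u^2·e^(-2·u) du = -(2·u^2 + 2·u + 1)·e^(-2·u)/4 + C, the region integral is 1/4 - 25·e^(-6)/4 and the full one is 1/4.
The region integral divided by the full integral gives P = 0.9380.

P ≈ 0.938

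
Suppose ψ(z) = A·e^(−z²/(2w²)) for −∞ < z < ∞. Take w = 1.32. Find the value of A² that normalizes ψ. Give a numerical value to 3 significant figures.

Require ∫ |ψ|² dz = 1 over the whole domain.
Carrying out the integral gives A² · √(π)·w.
Substituting w = 1.32 gives A² = 0.4274, so A = 0.6538.

A^2 ≈ 0.427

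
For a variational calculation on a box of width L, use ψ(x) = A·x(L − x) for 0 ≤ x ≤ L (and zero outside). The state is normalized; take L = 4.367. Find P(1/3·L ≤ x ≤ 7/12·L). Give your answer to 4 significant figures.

P = ∫_{1/3·L}^{7/12·L} |ψ(x)|² dx.
Since A² = 1/(L^5/30), this is the region integral divided by the full normalization integral.
In terms of u = x/L (A² and the length scale cancel between numerator and denominator), P = [∫_{1/3}^{7/12} u^2·(1 - u)^2 du] / [∫_{0}^{1} u^2·(1 - u)^2 du].
Using ∫ u^2·(1 - u)^2 du = u^3·(6·u^2 - 15·u + 10)/30, the numerator is ≈ 0.0147835 and the denominator is 1/30.
This works out to P = 0.44350.

P ≈ 0.4435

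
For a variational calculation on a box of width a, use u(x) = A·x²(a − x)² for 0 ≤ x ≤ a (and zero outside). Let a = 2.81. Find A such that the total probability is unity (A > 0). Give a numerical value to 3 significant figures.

A ≈ 0.240

The normalization condition is ∫|u|² dx = 1 from 0 to a.
Expanding the polynomial and integrating term by term, ∫|u|² dx = A²·(a^9/630).
So A² = (a^9/630)^(−1).
Substituting a = 2.81 gives A² = 0.05767, so A = 0.2402.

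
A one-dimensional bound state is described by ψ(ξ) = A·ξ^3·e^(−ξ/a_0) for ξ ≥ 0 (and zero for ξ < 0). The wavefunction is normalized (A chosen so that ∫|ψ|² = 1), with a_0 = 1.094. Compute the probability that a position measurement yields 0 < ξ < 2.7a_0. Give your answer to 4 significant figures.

|ψ|² is the probability density, so P = ∫_{0}^{2.7a_0} |ψ|² dξ.
The normalization integral ∫|ψ|²dξ over the whole domain equals 45·a_0^7/8·A², and A² cancels in the ratio.
Let u = ξ/a_0; then A² and the length scale cancel, so P = ∫_{0}^{2.7} u^6·e^(-2·u) du ÷ ∫_{0}^{∞} u^6·e^(-2·u) du.
An antiderivative of u^6·e^(-2·u) is -(4·u^6 + 12·u^5 + 30·u^4 + 60·u^3 + 90·u^2 + 90·u + 45)·e^(-2·u)/8; evaluating from 0 to 2.7 gives ≈ 1.67810, while the full integral is 45/8.
Evaluating gives P = 0.29833.

P ≈ 0.2983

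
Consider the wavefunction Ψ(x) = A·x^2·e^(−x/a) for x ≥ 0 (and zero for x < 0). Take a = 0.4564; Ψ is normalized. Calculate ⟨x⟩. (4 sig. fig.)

The expectation value is the |Ψ|²-weighted average of x: ∫ x|Ψ|² dx.
Recall ∫₀^∞ x^m e^(−x/β) dx = m!·β^(m+1), evaluating both integrals, ⟨x⟩ = 5·a/2.
Putting a = 0.4564 gives 1.1410.

⟨x⟩ ≈ 1.141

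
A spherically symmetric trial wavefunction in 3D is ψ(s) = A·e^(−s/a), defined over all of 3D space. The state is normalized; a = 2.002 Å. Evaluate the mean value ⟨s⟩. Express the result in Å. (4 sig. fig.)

By definition ⟨s⟩ = ∫ s |ψ(s)|² 4πs² ds.
With ∫₀^∞ s^3 e^(−αs) ds = 3!/α^4, the ratio of the moment integral to the normalization integral gives ⟨s⟩ = 3·a/2.
Putting a = 2.002 gives 3.0030.

⟨s⟩ ≈ 3.003 Å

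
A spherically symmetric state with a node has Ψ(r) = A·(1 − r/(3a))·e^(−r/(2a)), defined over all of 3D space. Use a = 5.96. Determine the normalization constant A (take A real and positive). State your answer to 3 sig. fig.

Normalization requires ∫|Ψ|² 4πr² dr = 1, integrated from 0 to ∞.
(Spherical symmetry: dV = 4πr² dr.)
The integral (without the A² prefactor) comes out to 8·π·a^3/3.
Substituting a = 5.96 gives A² = 0.0005638, so A = 0.02374.

A ≈ 0.0237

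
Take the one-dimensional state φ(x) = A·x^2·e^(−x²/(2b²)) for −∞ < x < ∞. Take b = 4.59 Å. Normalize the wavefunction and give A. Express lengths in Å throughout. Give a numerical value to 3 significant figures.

Require ∫ |φ|² dx = 1 over the whole domain.
With ∫_{−∞}^{∞} x^(2m) e^(−αx²) dx = (2m−1)!!·√π / (2^m α^(m+1/2)), carrying out the integral gives A² · 3·√(π)·b^5/4.
So A² = (3·√(π)·b^5/4)^(−1).
Plugging in b = 4.59 yields A = 0.01922.

A ≈ 0.0192 Å^(-5/2)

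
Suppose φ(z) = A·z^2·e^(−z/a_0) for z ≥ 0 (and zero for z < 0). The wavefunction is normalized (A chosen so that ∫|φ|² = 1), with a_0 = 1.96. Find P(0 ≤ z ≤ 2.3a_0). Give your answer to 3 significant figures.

The probability is P = ∫ |φ|² dz over [0, 2.3a_0].
Since A² = 1/(3·a_0^5/4), this is the region integral divided by the full normalization integral.
Substituting u = z/a_0, A² and the length scale cancel in the ratio: P = ∫_{0}^{2.3} u^4·e^(-2·u) du / ∫_{0}^{∞} u^4·e^(-2·u) du.
An antiderivative of u^4·e^(-2·u) is -(u^4/2 + u^3 + 3·u^2/2 + 3·u/2 + 3/4)·e^(-2·u); evaluating from 0 to 2.3 gives ≈ 0.36507, while the full integral is 3/4.
Taking the ratio, P = 0.4868.

P ≈ 0.487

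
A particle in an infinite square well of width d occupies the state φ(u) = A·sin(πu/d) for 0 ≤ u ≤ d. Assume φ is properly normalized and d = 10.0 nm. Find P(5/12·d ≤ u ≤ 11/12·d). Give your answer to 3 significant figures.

P ≈ 0.659

The probability is P = ∫ |φ|² du over [5/12·d, 11/12·d].
The normalization integral ∫|φ|²du over the whole domain equals d/2·A², and A² cancels in the ratio.
Let t = u/d; then A² and the length scale cancel, so P = ∫_{5/12}^{11/12} sin(π·t)^2 dt ÷ ∫_{0}^{1} sin(π·t)^2 dt.
With ∫ sin(π·t)^2 dt = t/2 - sin(2·π·t)/(4·π) + C, the region integral is 1/(4·π) + 1/4 and the full one is 1/2.
Taking the ratio, P = (1 + π)/(2·π).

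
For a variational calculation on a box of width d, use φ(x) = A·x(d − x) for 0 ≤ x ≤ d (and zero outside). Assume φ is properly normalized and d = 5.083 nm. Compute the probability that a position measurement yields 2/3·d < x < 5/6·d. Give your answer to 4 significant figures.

P ≈ 0.1744

P = ∫_{2/3·d}^{5/6·d} |φ(x)|² dx.
With A² fixed by ∫|φ|² = 1, i.e. A² = (d^5/30)^(−1), substitute and integrate.
In terms of u = x/d (A² and the length scale cancel between numerator and denominator), P = [∫_{2/3}^{5/6} u^2·(1 - u)^2 du] / [∫_{0}^{1} u^2·(1 - u)^2 du].
With ∫ u^2·(1 - u)^2 du = u^3·(6·u^2 - 15·u + 10)/30 + C, the region integral is ≈ 0.00581276 and the full one is 1/30.
Taking the ratio, P = 113/648.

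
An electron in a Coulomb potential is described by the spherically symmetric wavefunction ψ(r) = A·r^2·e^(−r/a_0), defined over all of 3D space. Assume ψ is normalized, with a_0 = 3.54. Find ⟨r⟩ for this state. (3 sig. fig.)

⟨r⟩ ≈ 12.4

⟨r⟩ = ∫ r |ψ|² 4πr² dr over the full domain.
Using ∫₀^∞ rⁿ e^(−αr) dr = n!/αⁿ⁺¹, the ratio of the moment integral to the normalization integral gives ⟨r⟩ = 7·a_0/2.
Putting a_0 = 3.54 gives 12.39.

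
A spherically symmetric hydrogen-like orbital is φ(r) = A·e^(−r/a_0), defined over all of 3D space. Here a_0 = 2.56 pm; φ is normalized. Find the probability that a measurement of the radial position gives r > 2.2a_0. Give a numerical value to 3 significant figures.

P ≈ 0.185

With dV = 4πr²dr, the probability is ∫|φ|² dV over r > 2.2a_0.
The full normalization integral is A²·[π·a_0^3] = 1, fixing A².
Substituting u = r/a_0, A², 4π and the length scale all cancel in the ratio: P = ∫_{2.2}^{∞} u^2·e^(-2·u) du / ∫_{0}^{∞} u^2·e^(-2·u) du.
An antiderivative of u^2·e^(-2·u) is -(2·u^2 + 2·u + 1)·e^(-2·u)/4; evaluating from 2.2 to ∞ gives 377·e^(-22/5)/100, while the full integral is 1/4.
This evaluates to P = 0.1851.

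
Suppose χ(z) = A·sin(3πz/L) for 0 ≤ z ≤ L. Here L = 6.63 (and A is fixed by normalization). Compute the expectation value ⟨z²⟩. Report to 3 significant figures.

The expectation value is the |χ|²-weighted average of z^2: ∫ z^2|χ|² dz.
The ratio of the moment integral to the normalization integral gives ⟨z²⟩ = -L^2/(18·π^2) + L^2/3.
Putting L = 6.63 gives 14.40.

⟨z^2⟩ ≈ 14.4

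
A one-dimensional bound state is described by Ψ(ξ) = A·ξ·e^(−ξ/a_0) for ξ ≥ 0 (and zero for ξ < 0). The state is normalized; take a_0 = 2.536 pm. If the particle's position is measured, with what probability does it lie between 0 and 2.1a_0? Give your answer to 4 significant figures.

The probability is P = ∫ |Ψ|² dξ over [0, 2.1a_0].
With A² fixed by ∫|Ψ|² = 1, i.e. A² = (a_0^3/4)^(−1), substitute and integrate.
Substituting u = ξ/a_0, A² and the length scale cancel in the ratio: P = ∫_{0}^{2.1} u^2·e^(-2·u) du / ∫_{0}^{∞} u^2·e^(-2·u) du.
With ∫ u^2·e^(-2·u) du = -(2·u^2 + 2·u + 1)·e^(-2·u)/4 + C, the region integral is 1/4 - 701·e^(-21/5)/200 and the full one is 1/4.
Evaluating gives P = 0.78976.

P ≈ 0.7898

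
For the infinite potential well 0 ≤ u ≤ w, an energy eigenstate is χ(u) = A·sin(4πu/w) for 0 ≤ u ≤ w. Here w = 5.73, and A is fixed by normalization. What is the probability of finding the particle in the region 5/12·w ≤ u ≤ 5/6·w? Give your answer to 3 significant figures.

P ≈ 0.348

P = ∫_{5/12·w}^{5/6·w} |χ(u)|² du.
With A² fixed by ∫|χ|² = 1, i.e. A² = (w/2)^(−1), substitute and integrate.
In terms of t = u/w (A² and the length scale cancel between numerator and denominator), P = [∫_{5/12}^{5/6} sin(4·π·t)^2 dt] / [∫_{0}^{1} sin(4·π·t)^2 dt].
An antiderivative of sin(4·π·t)^2 is t/2 - sin(4·π·t)·cos(4·π·t)/(8·π); evaluating from 5/12 to 5/6 gives -√(3)/(16·π) + 5/24, while the full integral is 1/2.
Evaluating gives P = -√(3)/(8·π) + 5/12.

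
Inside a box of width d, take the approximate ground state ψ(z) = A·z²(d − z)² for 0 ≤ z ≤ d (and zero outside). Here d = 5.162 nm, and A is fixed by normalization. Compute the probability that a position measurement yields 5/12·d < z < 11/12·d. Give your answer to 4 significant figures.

P ≈ 0.6973

|ψ|² is the probability density, so P = ∫_{5/12·d}^{11/12·d} |ψ|² dz.
The normalization integral ∫|ψ|²dz over the whole domain equals d^9/630·A², and A² cancels in the ratio.
In terms of u = z/d (A² and the length scale cancel between numerator and denominator), P = [∫_{5/12}^{11/12} u^4·(1 - u)^4 du] / [∫_{0}^{1} u^4·(1 - u)^4 du].
An antiderivative of u^4·(1 - u)^4 is u^5·(70·u^4 - 315·u^3 + 540·u^2 - 420·u + 126)/630; evaluating from 5/12 to 11/12 gives ≈ 0.00110681, while the full integral is 1/630.
Taking the ratio, P = 0.69729.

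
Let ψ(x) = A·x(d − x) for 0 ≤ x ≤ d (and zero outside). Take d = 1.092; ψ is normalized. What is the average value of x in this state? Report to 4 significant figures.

By definition ⟨x⟩ = ∫ x |ψ(x)|² dx.
Evaluating both integrals, ⟨x⟩ = d/2.
With d = 1.092, ⟨x⟩ = 0.54600.

⟨x⟩ ≈ 0.5460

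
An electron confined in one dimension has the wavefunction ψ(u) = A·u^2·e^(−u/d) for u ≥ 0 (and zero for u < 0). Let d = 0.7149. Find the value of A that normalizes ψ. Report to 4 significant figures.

A ≈ 2.672

Require ∫ |ψ|² du = 1 over the whole domain.
Recall ∫₀^∞ u^m e^(−u/β) du = m!·β^(m+1), carrying out the integral gives A² · 3·d^5/4.
Setting this equal to 1 gives A² = 1/(3·d^5/4).
Plugging in d = 0.7149 yields A = 2.6721.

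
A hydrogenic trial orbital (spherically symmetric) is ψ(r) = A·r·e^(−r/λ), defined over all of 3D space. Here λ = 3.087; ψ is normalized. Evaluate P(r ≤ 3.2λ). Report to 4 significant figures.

Integrate the radial probability density 4πr²|ψ|² over r ≤ 3.2λ.
Normalization gives A² = 1/(3·π·λ^5).
Let u = r/λ; then A², 4π and the length scale all cancel, so P = ∫_{0}^{3.2} u^4·e^(-2·u) du ÷ ∫_{0}^{∞} u^4·e^(-2·u) du.
Using ∫ u^4·e^(-2·u) du = -(u^4/2 + u^3 + 3·u^2/2 + 3·u/2 + 3/4)·e^(-2·u), the numerator is ≈ 0.573697 and the denominator is 3/4.
This evaluates to P = 0.76493.

P ≈ 0.7649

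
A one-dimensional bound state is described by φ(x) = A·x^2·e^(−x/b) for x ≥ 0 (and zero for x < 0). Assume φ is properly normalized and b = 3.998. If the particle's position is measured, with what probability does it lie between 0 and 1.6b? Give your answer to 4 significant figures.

P ≈ 0.2194

P = ∫_{0}^{1.6b} |φ(x)|² dx.
Since A² = 1/(3·b^5/4), this is the region integral divided by the full normalization integral.
Let u = x/b; then A² and the length scale cancel, so P = ∫_{0}^{1.6} u^4·e^(-2·u) du ÷ ∫_{0}^{∞} u^4·e^(-2·u) du.
With ∫ u^4·e^(-2·u) du = -(u^4/2 + u^3 + 3·u^2/2 + 3·u/2 + 3/4)·e^(-2·u) + C, the region integral is ≈ 0.164541 and the full one is 3/4.
Evaluating gives P = 0.21939.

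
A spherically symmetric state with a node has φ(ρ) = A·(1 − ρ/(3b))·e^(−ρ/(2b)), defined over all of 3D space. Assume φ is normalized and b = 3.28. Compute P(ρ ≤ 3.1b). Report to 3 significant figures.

Integrate the radial probability density 4πρ²|φ|² over ρ ≤ 3.1b.
Normalization gives A² = 1/(8·π·b^3/3).
Substituting u = ρ/b, A², 4π and the length scale all cancel in the ratio: P = ∫_{0}^{3.1} u^2·(1 - u/3)^2·e^(-u) du / ∫_{0}^{∞} u^2·(1 - u/3)^2·e^(-u) du.
Using ∫ u^2·(1 - u/3)^2·e^(-u) du = (-u^4 + 2·u^3 - 3·u^2 - 6·u - 6)·e^(-u)/9, the numerator is ≈ 0.23519 and the denominator is 2/3.
The region integral divided by the full integral gives P = 0.3528.

P ≈ 0.353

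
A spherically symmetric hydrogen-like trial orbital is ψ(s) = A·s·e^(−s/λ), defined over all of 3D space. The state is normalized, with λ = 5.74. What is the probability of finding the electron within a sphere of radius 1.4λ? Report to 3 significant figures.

P ≈ 0.152

Integrate the radial probability density 4πs²|ψ|² over s ≤ 1.4λ.
Normalization gives A² = 1/(3·π·λ^5).
In terms of u = s/λ (A², 4π and the length scale all cancel between numerator and denominator), P = [∫_{0}^{1.4} u^4·e^(-2·u) du] / [∫_{0}^{∞} u^4·e^(-2·u) du].
An antiderivative of u^4·e^(-2·u) is -(u^4/2 + u^3 + 3·u^2/2 + 3·u/2 + 3/4)·e^(-2·u); evaluating from 0 to 1.4 gives ≈ 0.11424, while the full integral is 3/4.
Taking the ratio yields P = 0.1523.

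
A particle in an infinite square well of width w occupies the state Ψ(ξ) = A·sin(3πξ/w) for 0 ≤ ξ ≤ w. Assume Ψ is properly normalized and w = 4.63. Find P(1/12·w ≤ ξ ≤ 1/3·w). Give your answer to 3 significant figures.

P ≈ 0.303

The probability is P = ∫ |Ψ|² dξ over [1/12·w, 1/3·w].
Since A² = 1/(w/2), this is the region integral divided by the full normalization integral.
In terms of u = ξ/w (A² and the length scale cancel between numerator and denominator), P = [∫_{1/12}^{1/3} sin(3·π·u)^2 du] / [∫_{0}^{1} sin(3·π·u)^2 du].
An antiderivative of sin(3·π·u)^2 is u/2 - sin(6·π·u)/(12·π); evaluating from 1/12 to 1/3 gives 1/(12·π) + 1/8, while the full integral is 1/2.
Evaluating gives P = (2 + 3·π)/(12·π).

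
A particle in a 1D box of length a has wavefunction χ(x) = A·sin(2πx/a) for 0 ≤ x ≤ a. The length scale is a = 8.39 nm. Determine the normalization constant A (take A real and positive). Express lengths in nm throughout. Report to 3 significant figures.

A ≈ 0.488 nm^(-1/2)

Require ∫ |χ|² dx = 1 over the whole domain.
With χ = A·sin(2πx/a), the integral evaluates to A²·[a/2].
Setting this equal to 1 gives A² = 1/(a/2).
Plugging in a = 8.39 yields A = 0.4882.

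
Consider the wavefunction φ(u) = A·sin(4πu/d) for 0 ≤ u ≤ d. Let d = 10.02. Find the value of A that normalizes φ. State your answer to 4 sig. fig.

We need A² ∫|f|² du = 1, taking the integral from 0 to d.
Carrying out the integral gives A² · d/2.
Hence A² = 1/[d/2].
Plugging in d = 10.02 yields A = 0.44677.

A ≈ 0.4468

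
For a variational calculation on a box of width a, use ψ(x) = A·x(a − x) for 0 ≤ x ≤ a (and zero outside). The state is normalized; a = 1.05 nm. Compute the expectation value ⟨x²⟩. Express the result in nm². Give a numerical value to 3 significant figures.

By definition ⟨x²⟩ = ∫ x^2 |ψ(x)|² dx.
The ratio of the moment integral to the normalization integral gives ⟨x²⟩ = 2·a^2/7.
With a = 1.05, ⟨x^2⟩ = 0.3150.

⟨x^2⟩ ≈ 0.315 nm^2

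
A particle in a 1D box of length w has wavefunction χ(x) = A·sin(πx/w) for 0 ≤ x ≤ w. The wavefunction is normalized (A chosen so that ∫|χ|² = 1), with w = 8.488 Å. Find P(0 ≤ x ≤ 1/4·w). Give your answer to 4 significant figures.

The probability is P = ∫ |χ|² dx over [0, 1/4·w].
The normalization integral ∫|χ|²dx over the whole domain equals w/2·A², and A² cancels in the ratio.
Let u = x/w; then A² and the length scale cancel, so P = ∫_{0}^{1/4} sin(π·u)^2 du ÷ ∫_{0}^{1} sin(π·u)^2 du.
An antiderivative of sin(π·u)^2 is u/2 - sin(2·π·u)/(4·π); evaluating from 0 to 1/4 gives 1/8 - 1/(4·π), while the full integral is 1/2.
Evaluating gives P = (-2 + π)/(4·π).

P ≈ 0.09085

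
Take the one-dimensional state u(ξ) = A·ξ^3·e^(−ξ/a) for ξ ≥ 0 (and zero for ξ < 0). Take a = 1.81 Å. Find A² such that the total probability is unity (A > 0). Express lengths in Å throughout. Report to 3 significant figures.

Normalization requires ∫|u|² dξ = 1, integrated from 0 to ∞.
Using ∫₀^∞ ξⁿ e^(−αξ) dξ = n!/αⁿ⁺¹, with u = A·ξ^3·e^(−ξ/a), the integral evaluates to A²·[45·a^7/8].
Hence A² = 1/[45·a^7/8].
Plugging in a = 1.81 yields A = 0.05285.

A^2 ≈ 0.00279 Å^(-7)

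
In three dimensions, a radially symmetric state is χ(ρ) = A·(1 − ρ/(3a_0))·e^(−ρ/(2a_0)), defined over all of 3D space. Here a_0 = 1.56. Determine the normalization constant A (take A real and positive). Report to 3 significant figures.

A ≈ 0.177

Require ∫ |χ|² 4πρ² dρ = 1 over the whole domain.
The integral (without the A² prefactor) comes out to 8·π·a_0^3/3.
Setting this equal to 1 gives A² = 1/(8·π·a_0^3/3).
With a_0 = 1.56: A² = 0.03144 and A = 0.1773.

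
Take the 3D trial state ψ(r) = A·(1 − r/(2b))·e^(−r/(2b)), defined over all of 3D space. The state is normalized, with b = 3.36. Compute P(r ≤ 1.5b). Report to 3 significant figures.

Integrate the radial probability density 4πr²|ψ|² over r ≤ 1.5b.
Normalization gives A² = 1/(8·π·b^3).
Let u = r/b; then A², 4π and the length scale all cancel, so P = ∫_{0}^{1.5} u^2·(1 - u/2)^2·e^(-u) du ÷ ∫_{0}^{∞} u^2·(1 - u/2)^2·e^(-u) du.
Using ∫ u^2·(1 - u/2)^2·e^(-u) du = -(u^4/4 + u^2 + 2·u + 2)·e^(-u), the numerator is 2 - 545·e^(-3/2)/64 and the denominator is 2.
Taking the ratio yields P = 0.04995.

P ≈ 0.0500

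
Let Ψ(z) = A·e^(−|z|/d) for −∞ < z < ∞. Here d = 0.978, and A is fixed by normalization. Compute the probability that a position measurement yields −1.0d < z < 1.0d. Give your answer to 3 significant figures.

P = ∫_{−1.0d}^{1.0d} |Ψ(z)|² dz.
Since A² = 1/(d), this is the region integral divided by the full normalization integral.
By symmetry take twice the z ≥ 0 contribution in numerator and denominator; the 2's cancel. Substituting u = z/d, A² and the length scale cancel in the ratio: P = ∫_{0}^{1.0} e^(-2·u) du / ∫_{0}^{∞} e^(-2·u) du.
Using ∫ e^(-2·u) du = -e^(-2·u)/2, the numerator is 1/2 - e^(-2)/2 and the denominator is 1/2.
Taking the ratio, P = 0.8647.

P ≈ 0.865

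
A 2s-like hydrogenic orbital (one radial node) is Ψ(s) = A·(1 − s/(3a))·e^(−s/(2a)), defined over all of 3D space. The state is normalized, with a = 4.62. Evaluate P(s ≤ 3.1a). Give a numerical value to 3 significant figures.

P ≈ 0.353

Integrate the radial probability density 4πs²|Ψ|² over s ≤ 3.1a.
Normalization gives A² = 1/(8·π·a^3/3).
Substituting u = s/a, A², 4π and the length scale all cancel in the ratio: P = ∫_{0}^{3.1} u^2·(1 - u/3)^2·e^(-u) du / ∫_{0}^{∞} u^2·(1 - u/3)^2·e^(-u) du.
Using ∫ u^2·(1 - u/3)^2·e^(-u) du = (-u^4 + 2·u^3 - 3·u^2 - 6·u - 6)·e^(-u)/9, the numerator is ≈ 0.23519 and the denominator is 2/3.
Taking the ratio yields P = 0.3528.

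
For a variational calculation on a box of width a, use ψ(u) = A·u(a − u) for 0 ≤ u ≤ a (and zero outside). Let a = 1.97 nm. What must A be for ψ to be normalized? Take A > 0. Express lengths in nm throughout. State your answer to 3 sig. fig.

Normalization requires ∫|ψ|² du = 1, integrated from 0 to a.
∫|ψ|² du = A²·(a^5/30).
Hence A² = 1/[a^5/30].
With a = 1.97: A² = 1.011 and A = 1.006.

A ≈ 1.01 nm^(-5/2)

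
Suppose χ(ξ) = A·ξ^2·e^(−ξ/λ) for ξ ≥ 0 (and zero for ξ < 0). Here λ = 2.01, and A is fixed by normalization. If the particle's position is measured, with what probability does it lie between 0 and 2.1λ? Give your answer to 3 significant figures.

|χ|² is the probability density, so P = ∫_{0}^{2.1λ} |χ|² dξ.
The normalization integral ∫|χ|²dξ over the whole domain equals 3·λ^5/4·A², and A² cancels in the ratio.
In terms of u = ξ/λ (A² and the length scale cancel between numerator and denominator), P = [∫_{0}^{2.1} u^4·e^(-2·u) du] / [∫_{0}^{∞} u^4·e^(-2·u) du].
Using ∫ u^4·e^(-2·u) du = -(u^4/2 + u^3 + 3·u^2/2 + 3·u/2 + 3/4)·e^(-2·u), the numerator is ≈ 0.30763 and the denominator is 3/4.
This works out to P = 0.4102.

P ≈ 0.410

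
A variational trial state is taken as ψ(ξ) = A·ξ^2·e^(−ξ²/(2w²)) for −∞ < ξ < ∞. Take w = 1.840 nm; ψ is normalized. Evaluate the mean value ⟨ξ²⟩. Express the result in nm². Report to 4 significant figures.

⟨ξ^2⟩ ≈ 8.464 nm^2

The expectation value is the |ψ|²-weighted average of ξ^2: ∫ ξ^2|ψ|² dξ.
Using the Gaussian integral ∫_{−∞}^{∞} e^(−αξ²) dξ = √(π/α), the ratio of the moment integral to the normalization integral gives ⟨ξ²⟩ = 5·w^2/2.
Putting w = 1.840 gives 8.4640.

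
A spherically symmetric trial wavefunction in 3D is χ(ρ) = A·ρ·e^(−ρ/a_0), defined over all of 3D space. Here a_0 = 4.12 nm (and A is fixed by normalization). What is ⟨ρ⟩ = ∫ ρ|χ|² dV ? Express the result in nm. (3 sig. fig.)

By definition ⟨ρ⟩ = ∫ ρ |χ(ρ)|² 4πρ² dρ.
With ∫₀^∞ ρ^5 e^(−αρ) dρ = 5!/α^6, since the A² factors cancel between numerator and denominator, ⟨ρ⟩ = 5·a_0/2.
Putting a_0 = 4.12 gives 10.30.

⟨ρ⟩ ≈ 10.3 nm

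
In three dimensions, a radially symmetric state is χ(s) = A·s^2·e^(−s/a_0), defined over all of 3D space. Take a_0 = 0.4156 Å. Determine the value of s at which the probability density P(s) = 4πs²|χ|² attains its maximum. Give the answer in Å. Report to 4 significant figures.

The maximum of P(s) = 4πs²|χ|² occurs where its derivative vanishes.
Solving yields s = 3·a_0.
With a_0 = 0.4156, the most probable radial distance is 1.2468 Å.

s ≈ 1.247 Å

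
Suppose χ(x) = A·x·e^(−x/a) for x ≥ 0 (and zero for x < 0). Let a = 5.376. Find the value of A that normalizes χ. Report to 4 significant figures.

A ≈ 0.1605

We need A² ∫|f|² dx = 1, taking the integral from 0 to ∞.
Using ∫₀^∞ xⁿ e^(−αx) dx = n!/αⁿ⁺¹, carrying out the integral gives A² · a^3/4.
Setting this equal to 1 gives A² = 1/(a^3/4).
Plugging in a = 5.376 yields A = 0.16045.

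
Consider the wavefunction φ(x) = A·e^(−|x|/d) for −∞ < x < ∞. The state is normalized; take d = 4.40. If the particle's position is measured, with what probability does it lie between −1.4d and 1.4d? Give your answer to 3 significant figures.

P = ∫_{−1.4d}^{1.4d} |φ(x)|² dx.
With A² fixed by ∫|φ|² = 1, i.e. A² = (d)^(−1), substitute and integrate.
By symmetry take twice the x ≥ 0 contribution in numerator and denominator; the 2's cancel. In terms of u = x/d (A² and the length scale cancel between numerator and denominator), P = [∫_{0}^{1.4} e^(-2·u) du] / [∫_{0}^{∞} e^(-2·u) du].
With ∫ e^(-2·u) du = -e^(-2·u)/2 + C, the region integral is 1/2 - e^(-14/5)/2 and the full one is 1/2.
Evaluating gives P = 0.9392.

P ≈ 0.939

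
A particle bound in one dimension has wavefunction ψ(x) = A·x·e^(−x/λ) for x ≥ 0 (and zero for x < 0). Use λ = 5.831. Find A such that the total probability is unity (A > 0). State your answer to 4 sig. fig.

We need A² ∫|f|² dx = 1, taking the integral from 0 to ∞.
∫|ψ|² dx = A²·(λ^3/4).
So A² = (λ^3/4)^(−1).
Substituting λ = 5.831 gives A² = 0.020176, so A = 0.14204.

A ≈ 0.1420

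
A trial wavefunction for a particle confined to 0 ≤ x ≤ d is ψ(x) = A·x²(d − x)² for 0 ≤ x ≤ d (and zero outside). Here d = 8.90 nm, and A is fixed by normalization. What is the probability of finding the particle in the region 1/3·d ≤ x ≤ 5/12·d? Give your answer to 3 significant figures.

P ≈ 0.157

The probability is P = ∫ |ψ|² dx over [1/3·d, 5/12·d].
Since A² = 1/(d^9/630), this is the region integral divided by the full normalization integral.
Let u = x/d; then A² and the length scale cancel, so P = ∫_{1/3}^{5/12} u^4·(1 - u)^4 du ÷ ∫_{0}^{1} u^4·(1 - u)^4 du.
An antiderivative of u^4·(1 - u)^4 is u^5·(70·u^4 - 315·u^3 + 540·u^2 - 420·u + 126)/630; evaluating from 1/3 to 5/12 gives ≈ 0.00024997, while the full integral is 1/630.
This works out to P = 0.1575.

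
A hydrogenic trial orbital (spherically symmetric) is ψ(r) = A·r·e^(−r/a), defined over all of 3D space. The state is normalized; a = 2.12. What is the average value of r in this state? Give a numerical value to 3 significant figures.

⟨r⟩ = ∫ r |ψ|² 4πr² dr over the full domain.
Using ∫₀^∞ rⁿ e^(−αr) dr = n!/αⁿ⁺¹, evaluating both integrals, ⟨r⟩ = 5·a/2.
Putting a = 2.12 gives 5.300.

⟨r⟩ ≈ 5.30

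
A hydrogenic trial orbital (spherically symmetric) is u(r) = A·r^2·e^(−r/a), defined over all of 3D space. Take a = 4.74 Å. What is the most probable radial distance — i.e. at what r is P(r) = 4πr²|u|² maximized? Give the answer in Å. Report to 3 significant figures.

r ≈ 14.2 Å

Differentiate P(r) = 4πr²|u|² with respect to r and set to zero.
Solving yields r = 3·a.
With a = 4.74, the most probable radial distance is 14.22 Å.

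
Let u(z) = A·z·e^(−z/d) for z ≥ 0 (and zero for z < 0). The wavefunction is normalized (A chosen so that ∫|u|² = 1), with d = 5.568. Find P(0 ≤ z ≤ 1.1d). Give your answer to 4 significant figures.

The probability is P = ∫ |u|² dz over [0, 1.1d].
Since A² = 1/(d^3/4), this is the region integral divided by the full normalization integral.
Substituting t = z/d, A² and the length scale cancel in the ratio: P = ∫_{0}^{1.1} t^2·e^(-2·t) dt / ∫_{0}^{∞} t^2·e^(-2·t) dt.
Using ∫ t^2·e^(-2·t) dt = -(2·t^2 + 2·t + 1)·e^(-2·t)/4, the numerator is 1/4 - 281·e^(-11/5)/200 and the denominator is 1/4.
Taking the ratio, P = 0.37729.

P ≈ 0.3773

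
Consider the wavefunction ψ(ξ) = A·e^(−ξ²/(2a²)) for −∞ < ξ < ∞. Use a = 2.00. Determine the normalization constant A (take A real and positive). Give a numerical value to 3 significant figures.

A ≈ 0.531

Require ∫ |ψ|² dξ = 1 over the whole domain.
With ∫_{−∞}^{∞} ξ^(2m) e^(−αξ²) dξ = (2m−1)!!·√π / (2^m α^(m+1/2)), the integral (without the A² prefactor) comes out to √(π)·a.
Setting this equal to 1 gives A² = 1/(√(π)·a).
With a = 2.00: A² = 0.2821 and A = 0.5311.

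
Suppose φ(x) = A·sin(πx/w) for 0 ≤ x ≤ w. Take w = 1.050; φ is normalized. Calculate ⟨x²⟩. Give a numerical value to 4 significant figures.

⟨x²⟩ = ∫ x^2 |φ|² dx over the full domain.
The ratio of the moment integral to the normalization integral gives ⟨x²⟩ = -w^2/(2·π^2) + w^2/3.
Putting w = 1.050 gives 0.31165.

⟨x^2⟩ ≈ 0.3116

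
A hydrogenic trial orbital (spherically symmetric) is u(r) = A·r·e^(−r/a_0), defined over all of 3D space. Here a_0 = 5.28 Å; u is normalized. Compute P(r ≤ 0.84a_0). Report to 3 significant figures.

P = ∫ |u|² 4πr² dr over r ≤ 0.84a_0.
The full normalization integral is A²·[3·π·a_0^5] = 1, fixing A².
Let t = r/a_0; then A², 4π and the length scale all cancel, so P = ∫_{0}^{0.84} t^4·e^(-2·t) dt ÷ ∫_{0}^{∞} t^4·e^(-2·t) dt.
With ∫ t^4·e^(-2·t) dt = -(t^4/2 + t^3 + 3·t^2/2 + 3·t/2 + 3/4)·e^(-2·t) + C, the region integral is ≈ 0.021270 and the full one is 3/4.
This evaluates to P = 0.02836.

P ≈ 0.0284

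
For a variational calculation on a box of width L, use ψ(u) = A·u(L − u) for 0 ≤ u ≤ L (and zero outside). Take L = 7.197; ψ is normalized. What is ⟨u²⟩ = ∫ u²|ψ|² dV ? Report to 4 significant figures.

⟨u^2⟩ ≈ 14.80

The expectation value is the |ψ|²-weighted average of u^2: ∫ u^2|ψ|² du.
Evaluating both integrals, ⟨u²⟩ = 2·L^2/7.
With L = 7.197, ⟨u^2⟩ = 14.799.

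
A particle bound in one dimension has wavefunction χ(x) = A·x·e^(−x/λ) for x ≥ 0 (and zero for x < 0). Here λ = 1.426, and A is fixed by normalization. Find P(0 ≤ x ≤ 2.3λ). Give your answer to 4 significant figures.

The probability is P = ∫ |χ|² dx over [0, 2.3λ].
Since A² = 1/(λ^3/4), this is the region integral divided by the full normalization integral.
Substituting u = x/λ, A² and the length scale cancel in the ratio: P = ∫_{0}^{2.3} u^2·e^(-2·u) du / ∫_{0}^{∞} u^2·e^(-2·u) du.
An antiderivative of u^2·e^(-2·u) is -(2·u^2 + 2·u + 1)·e^(-2·u)/4; evaluating from 0 to 2.3 gives 1/4 - 809·e^(-23/5)/200, while the full integral is 1/4.
The result is P = 0.83736.

P ≈ 0.8374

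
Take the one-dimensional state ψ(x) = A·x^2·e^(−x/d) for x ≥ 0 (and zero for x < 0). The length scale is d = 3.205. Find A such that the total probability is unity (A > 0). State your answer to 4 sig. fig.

Require ∫ |ψ|² dx = 1 over the whole domain.
Carrying out the integral gives A² · 3·d^5/4.
Hence A² = 1/[3·d^5/4].
Plugging in d = 3.205 yields A = 0.062791.

A ≈ 0.06279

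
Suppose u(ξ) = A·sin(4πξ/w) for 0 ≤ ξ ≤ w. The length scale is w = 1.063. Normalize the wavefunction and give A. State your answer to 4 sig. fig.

The normalization condition is ∫|u|² dξ = 1 from 0 to w.
∫|u|² dξ = A²·(w/2).
With w = 1.063: A² = 1.8815 and A = 1.3717.

A ≈ 1.372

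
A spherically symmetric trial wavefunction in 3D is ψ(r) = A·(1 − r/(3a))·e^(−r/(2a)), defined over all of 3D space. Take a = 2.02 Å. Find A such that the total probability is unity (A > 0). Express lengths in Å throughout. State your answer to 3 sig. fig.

A ≈ 0.120 Å^(-3/2)

The normalization condition is ∫|ψ|² 4πr² dr = 1 from 0 to ∞.
Using ∫₀^∞ rⁿ e^(−αr) dr = n!/αⁿ⁺¹, ∫|ψ|² 4πr² dr = A²·(8·π·a^3/3).
Hence A² = 1/[8·π·a^3/3].
With a = 2.02: A² = 0.01448 and A = 0.1203.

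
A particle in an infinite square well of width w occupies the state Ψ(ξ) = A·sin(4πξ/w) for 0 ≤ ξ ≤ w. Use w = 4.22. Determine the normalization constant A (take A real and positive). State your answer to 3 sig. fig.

We need A² ∫|f|² dξ = 1, taking the integral from 0 to w.
With ∫₀^w sin²(nπξ/w) dξ = w/2, ∫|Ψ|² dξ = A²·(w/2).
Hence A² = 1/[w/2].
Plugging in w = 4.22 yields A = 0.6884.

A ≈ 0.688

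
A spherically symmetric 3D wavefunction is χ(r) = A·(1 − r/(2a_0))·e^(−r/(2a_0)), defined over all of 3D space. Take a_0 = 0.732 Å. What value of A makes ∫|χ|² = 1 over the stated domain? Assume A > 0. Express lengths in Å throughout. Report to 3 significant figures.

Normalization requires ∫|χ|² 4πr² dr = 1, integrated from 0 to ∞.
(Spherical symmetry: dV = 4πr² dr.)
The integral (without the A² prefactor) comes out to 8·π·a_0^3.
Setting this equal to 1 gives A² = 1/(8·π·a_0^3).
Substituting a_0 = 0.732 gives A² = 0.1014, so A = 0.3185.

A ≈ 0.319 Å^(-3/2)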